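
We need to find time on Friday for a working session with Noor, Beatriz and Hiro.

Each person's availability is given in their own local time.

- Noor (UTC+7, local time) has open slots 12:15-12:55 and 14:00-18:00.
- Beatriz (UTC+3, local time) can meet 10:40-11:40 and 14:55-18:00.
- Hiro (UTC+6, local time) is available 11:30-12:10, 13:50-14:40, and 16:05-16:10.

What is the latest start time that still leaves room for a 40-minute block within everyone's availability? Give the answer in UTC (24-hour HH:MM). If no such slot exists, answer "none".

08:00

Noor → UTC: 05:15–05:55, 07:00–11:00.
Beatriz → UTC: 07:40–08:40, 11:55–15:00.
Hiro → UTC: 05:30–06:10, 07:50–08:40, 10:05–10:10.
Noor ∩ Beatriz: 07:40–08:40.
Noor ∩ Beatriz ∩ Hiro: 07:50–08:40.
Windows ≥ 40 min: 07:50–08:40.
Latest start in the last window 07:50–08:40 is 08:40 − 40 min = 08:00.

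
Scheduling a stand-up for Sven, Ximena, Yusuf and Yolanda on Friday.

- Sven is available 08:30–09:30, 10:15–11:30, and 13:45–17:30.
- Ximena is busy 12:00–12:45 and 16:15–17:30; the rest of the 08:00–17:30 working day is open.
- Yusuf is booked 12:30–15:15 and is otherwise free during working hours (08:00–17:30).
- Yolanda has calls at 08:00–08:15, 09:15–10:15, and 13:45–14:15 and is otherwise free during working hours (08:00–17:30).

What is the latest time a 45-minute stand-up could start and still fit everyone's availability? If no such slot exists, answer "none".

Ximena free within 08:00–17:30: 08:00–12:00, 12:45–16:15.
Yusuf free within 08:00–17:30: 08:00–12:30, 15:15–17:30.
Yolanda free within 08:00–17:30: 08:15–09:15, 10:15–13:45, 14:15–17:30.
Sven ∩ Ximena: 08:30–09:30, 10:15–11:30, 13:45–16:15.
Sven ∩ Ximena ∩ Yusuf: 08:30–09:30, 10:15–11:30, 15:15–16:15.
Sven ∩ Ximena ∩ Yusuf ∩ Yolanda: 08:30–09:15, 10:15–11:30, 15:15–16:15.
Windows ≥ 45 min: 08:30–09:15, 10:15–11:30, 15:15–16:15.
Latest start in the last window 15:15–16:15 is 16:15 − 45 min = 15:30.

15:30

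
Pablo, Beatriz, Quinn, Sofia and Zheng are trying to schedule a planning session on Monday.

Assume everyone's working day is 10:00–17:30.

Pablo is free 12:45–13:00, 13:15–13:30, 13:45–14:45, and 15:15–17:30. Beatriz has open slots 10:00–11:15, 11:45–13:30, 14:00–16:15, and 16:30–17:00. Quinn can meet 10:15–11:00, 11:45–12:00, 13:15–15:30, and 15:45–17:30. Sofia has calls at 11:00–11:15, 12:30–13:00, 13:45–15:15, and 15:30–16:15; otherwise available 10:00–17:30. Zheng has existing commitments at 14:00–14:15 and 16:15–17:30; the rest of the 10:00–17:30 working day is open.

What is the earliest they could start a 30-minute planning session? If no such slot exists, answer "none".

Sofia free within 10:00–17:30: 10:00–11:00, 11:15–12:30, 13:00–13:45, 15:15–15:30, 16:15–17:30.
Zheng free within 10:00–17:30: 10:00–14:00, 14:15–16:15.
Pablo ∩ Beatriz: 12:45–13:00, 13:15–13:30, 14:00–14:45, 15:15–16:15, 16:30–17:00.
Pablo ∩ Beatriz ∩ Quinn: 13:15–13:30, 14:00–14:45, 15:15–15:30, 15:45–16:15, 16:30–17:00.
Pablo ∩ Beatriz ∩ Quinn ∩ Sofia: 13:15–13:30, 15:15–15:30, 16:30–17:00.
Pablo ∩ Beatriz ∩ Quinn ∩ Sofia ∩ Zheng: 13:15–13:30, 15:15–15:30.
Windows ≥ 30 min: (none).

none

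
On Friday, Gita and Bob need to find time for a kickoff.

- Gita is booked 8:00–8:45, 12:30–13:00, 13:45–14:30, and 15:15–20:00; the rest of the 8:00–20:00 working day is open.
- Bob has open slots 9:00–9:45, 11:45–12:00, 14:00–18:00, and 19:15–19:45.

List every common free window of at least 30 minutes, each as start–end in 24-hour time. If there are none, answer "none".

Gita free within 08:00–20:00: 08:45–12:30, 13:00–13:45, 14:30–15:15.
Gita ∩ Bob: 09:00–09:45, 11:45–12:00, 14:30–15:15.
Windows ≥ 30 min: 09:00–09:45, 14:30–15:15.

09:00–09:45, 14:30–15:15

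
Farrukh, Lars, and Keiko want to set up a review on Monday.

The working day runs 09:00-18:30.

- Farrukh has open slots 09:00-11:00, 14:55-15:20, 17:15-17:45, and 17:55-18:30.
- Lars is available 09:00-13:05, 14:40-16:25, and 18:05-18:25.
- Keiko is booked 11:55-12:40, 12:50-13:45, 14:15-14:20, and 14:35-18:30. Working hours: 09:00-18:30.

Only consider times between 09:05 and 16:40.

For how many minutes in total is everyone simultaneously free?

115 minutes

Keiko free within 09:00–18:30: 09:00–11:55, 12:40–12:50, 13:45–14:15, 14:20–14:35.
Farrukh ∩ Lars: 09:00–11:00, 14:55–15:20, 18:05–18:25.
Farrukh ∩ Lars ∩ Keiko: 09:00–11:00.
Restricted to 09:05–16:40: 09:05–11:00.
Total common minutes: 115.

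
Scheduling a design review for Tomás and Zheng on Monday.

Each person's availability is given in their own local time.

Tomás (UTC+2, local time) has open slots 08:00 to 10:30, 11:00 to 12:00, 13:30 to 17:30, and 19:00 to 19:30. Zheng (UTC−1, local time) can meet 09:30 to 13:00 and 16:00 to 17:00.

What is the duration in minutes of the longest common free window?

Tomás → UTC: 06:00–08:30, 09:00–10:00, 11:30–15:30, 17:00–17:30.
Zheng → UTC: 10:30–14:00, 17:00–18:00.
Tomás ∩ Zheng: 11:30–14:00, 17:00–17:30.
Common window lengths: 150, 30 min; longest is 150.

150 minutes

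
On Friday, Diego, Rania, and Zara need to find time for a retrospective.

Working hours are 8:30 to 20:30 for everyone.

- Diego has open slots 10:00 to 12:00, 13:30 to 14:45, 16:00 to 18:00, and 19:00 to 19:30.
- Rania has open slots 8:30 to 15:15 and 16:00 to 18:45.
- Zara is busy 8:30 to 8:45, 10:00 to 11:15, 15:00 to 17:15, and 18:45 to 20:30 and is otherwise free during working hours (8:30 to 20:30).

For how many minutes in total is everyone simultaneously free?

Zara free within 08:30–20:30: 08:45–10:00, 11:15–15:00, 17:15–18:45.
Diego ∩ Rania: 10:00–12:00, 13:30–14:45, 16:00–18:00.
Diego ∩ Rania ∩ Zara: 11:15–12:00, 13:30–14:45, 17:15–18:00.
Total common minutes: 45 + 75 + 45 = 165.

165 minutes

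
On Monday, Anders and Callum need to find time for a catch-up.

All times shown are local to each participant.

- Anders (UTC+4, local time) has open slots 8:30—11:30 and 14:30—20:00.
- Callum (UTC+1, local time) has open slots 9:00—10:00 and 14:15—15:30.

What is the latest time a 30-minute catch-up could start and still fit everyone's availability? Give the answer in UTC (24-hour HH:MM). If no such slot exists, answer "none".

14:00

Anders → UTC: 04:30–07:30, 10:30–16:00.
Callum → UTC: 08:00–09:00, 13:15–14:30.
Anders ∩ Callum: 13:15–14:30.
Windows ≥ 30 min: 13:15–14:30.
Latest start in the last window 13:15–14:30 is 14:30 − 30 min = 14:00.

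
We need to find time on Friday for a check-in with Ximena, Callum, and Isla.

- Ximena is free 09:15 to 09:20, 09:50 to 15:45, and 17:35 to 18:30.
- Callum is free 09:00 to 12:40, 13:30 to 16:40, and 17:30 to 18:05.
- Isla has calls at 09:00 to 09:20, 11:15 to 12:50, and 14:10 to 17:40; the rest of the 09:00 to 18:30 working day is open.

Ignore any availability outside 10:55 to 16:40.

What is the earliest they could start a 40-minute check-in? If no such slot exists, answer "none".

13:30

Isla free within 09:00–18:30: 09:20–11:15, 12:50–14:10, 17:40–18:30.
Ximena ∩ Callum: 09:15–09:20, 09:50–12:40, 13:30–15:45, 17:35–18:05.
Ximena ∩ Callum ∩ Isla: 09:50–11:15, 13:30–14:10, 17:40–18:05.
Restricted to 10:55–16:40: 10:55–11:15, 13:30–14:10.
Windows ≥ 40 min: 13:30–14:10.
Earliest such window starts at 13:30.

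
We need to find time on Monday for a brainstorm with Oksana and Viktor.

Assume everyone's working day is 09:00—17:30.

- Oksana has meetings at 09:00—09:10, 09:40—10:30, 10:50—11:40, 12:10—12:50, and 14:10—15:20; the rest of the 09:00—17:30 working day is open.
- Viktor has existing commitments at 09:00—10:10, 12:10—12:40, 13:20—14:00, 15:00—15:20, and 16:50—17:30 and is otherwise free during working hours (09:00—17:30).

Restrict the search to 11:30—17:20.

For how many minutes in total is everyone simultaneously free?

160 minutes

Oksana free within 09:00–17:30: 09:10–09:40, 10:30–10:50, 11:40–12:10, 12:50–14:10, 15:20–17:30.
Viktor free within 09:00–17:30: 10:10–12:10, 12:40–13:20, 14:00–15:00, 15:20–16:50.
Oksana ∩ Viktor: 10:30–10:50, 11:40–12:10, 12:50–13:20, 14:00–14:10, 15:20–16:50.
Restricted to 11:30–17:20: 11:40–12:10, 12:50–13:20, 14:00–14:10, 15:20–16:50.
Total common minutes: 30 + 30 + 10 + 90 = 160.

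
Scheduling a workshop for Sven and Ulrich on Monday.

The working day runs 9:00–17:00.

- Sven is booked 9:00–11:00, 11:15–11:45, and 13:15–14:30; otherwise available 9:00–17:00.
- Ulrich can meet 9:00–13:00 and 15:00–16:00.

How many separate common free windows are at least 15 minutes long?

Sven free within 09:00–17:00: 11:00–11:15, 11:45–13:15, 14:30–17:00.
Sven ∩ Ulrich: 11:00–11:15, 11:45–13:00, 15:00–16:00.
Windows ≥ 15 min: 11:00–11:15, 11:45–13:00, 15:00–16:00.
That's 3 windows.

3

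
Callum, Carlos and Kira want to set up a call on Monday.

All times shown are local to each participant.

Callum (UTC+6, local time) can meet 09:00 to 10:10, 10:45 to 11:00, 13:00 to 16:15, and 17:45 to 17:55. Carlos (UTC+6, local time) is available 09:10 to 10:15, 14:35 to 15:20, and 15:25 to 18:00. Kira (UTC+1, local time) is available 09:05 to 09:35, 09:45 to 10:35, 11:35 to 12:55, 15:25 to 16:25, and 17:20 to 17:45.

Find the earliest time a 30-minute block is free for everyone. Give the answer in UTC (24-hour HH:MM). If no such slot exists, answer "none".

Callum → UTC: 03:00–04:10, 04:45–05:00, 07:00–10:15, 11:45–11:55.
Carlos → UTC: 03:10–04:15, 08:35–09:20, 09:25–12:00.
Kira → UTC: 08:05–08:35, 08:45–09:35, 10:35–11:55, 14:25–15:25, 16:20–16:45.
Callum ∩ Carlos: 03:10–04:10, 08:35–09:20, 09:25–10:15, 11:45–11:55.
Callum ∩ Carlos ∩ Kira: 08:45–09:20, 09:25–09:35, 11:45–11:55.
Windows ≥ 30 min: 08:45–09:20.
Earliest such window starts at 08:45.

08:45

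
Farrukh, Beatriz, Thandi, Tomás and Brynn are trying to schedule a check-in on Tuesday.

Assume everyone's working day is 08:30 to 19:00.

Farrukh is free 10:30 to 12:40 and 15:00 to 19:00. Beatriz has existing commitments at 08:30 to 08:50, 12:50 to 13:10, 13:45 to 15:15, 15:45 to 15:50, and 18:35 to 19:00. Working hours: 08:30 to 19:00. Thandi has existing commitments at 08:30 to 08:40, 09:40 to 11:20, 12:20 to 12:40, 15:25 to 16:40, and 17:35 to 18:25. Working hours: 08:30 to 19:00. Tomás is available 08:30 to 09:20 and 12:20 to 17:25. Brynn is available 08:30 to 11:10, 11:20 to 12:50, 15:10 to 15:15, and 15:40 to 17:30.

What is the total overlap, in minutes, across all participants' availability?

45 minutes

Beatriz free within 08:30–19:00: 08:50–12:50, 13:10–13:45, 15:15–15:45, 15:50–18:35.
Thandi free within 08:30–19:00: 08:40–09:40, 11:20–12:20, 12:40–15:25, 16:40–17:35, 18:25–19:00.
Farrukh ∩ Beatriz: 10:30–12:40, 15:15–15:45, 15:50–18:35.
Farrukh ∩ Beatriz ∩ Thandi: 11:20–12:20, 15:15–15:25, 16:40–17:35, 18:25–18:35.
Farrukh ∩ Beatriz ∩ Thandi ∩ Tomás: 15:15–15:25, 16:40–17:25.
Farrukh ∩ Beatriz ∩ Thandi ∩ Tomás ∩ Brynn: 16:40–17:25.
Total common minutes: 45.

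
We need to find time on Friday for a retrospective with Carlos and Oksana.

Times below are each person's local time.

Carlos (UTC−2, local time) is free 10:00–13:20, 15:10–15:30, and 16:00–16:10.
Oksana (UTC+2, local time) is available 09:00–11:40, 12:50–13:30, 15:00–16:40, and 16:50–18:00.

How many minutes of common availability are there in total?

Carlos → UTC: 12:00–15:20, 17:10–17:30, 18:00–18:10.
Oksana → UTC: 07:00–09:40, 10:50–11:30, 13:00–14:40, 14:50–16:00.
Carlos ∩ Oksana: 13:00–14:40, 14:50–15:20.
Total common minutes: 100 + 30 = 130.

130 minutes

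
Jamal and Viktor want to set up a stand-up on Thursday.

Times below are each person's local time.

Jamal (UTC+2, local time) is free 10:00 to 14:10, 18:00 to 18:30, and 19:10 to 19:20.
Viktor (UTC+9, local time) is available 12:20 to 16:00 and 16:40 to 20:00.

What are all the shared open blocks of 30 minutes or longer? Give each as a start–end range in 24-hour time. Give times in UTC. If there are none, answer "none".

08:00–11:00

Jamal → UTC: 08:00–12:10, 16:00–16:30, 17:10–17:20.
Viktor → UTC: 03:20–07:00, 07:40–11:00.
Jamal ∩ Viktor: 08:00–11:00.
Windows ≥ 30 min: 08:00–11:00.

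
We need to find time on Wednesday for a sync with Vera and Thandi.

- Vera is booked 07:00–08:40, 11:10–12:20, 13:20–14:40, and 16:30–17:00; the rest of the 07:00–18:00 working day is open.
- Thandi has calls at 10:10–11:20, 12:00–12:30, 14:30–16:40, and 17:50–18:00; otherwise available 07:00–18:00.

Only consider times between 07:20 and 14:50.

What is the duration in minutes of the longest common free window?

Vera free within 07:00–18:00: 08:40–11:10, 12:20–13:20, 14:40–16:30, 17:00–18:00.
Thandi free within 07:00–18:00: 07:00–10:10, 11:20–12:00, 12:30–14:30, 16:40–17:50.
Vera ∩ Thandi: 08:40–10:10, 12:30–13:20, 17:00–17:50.
Restricted to 07:20–14:50: 08:40–10:10, 12:30–13:20.
Common window lengths: 90, 50 min; longest is 90.

90 minutes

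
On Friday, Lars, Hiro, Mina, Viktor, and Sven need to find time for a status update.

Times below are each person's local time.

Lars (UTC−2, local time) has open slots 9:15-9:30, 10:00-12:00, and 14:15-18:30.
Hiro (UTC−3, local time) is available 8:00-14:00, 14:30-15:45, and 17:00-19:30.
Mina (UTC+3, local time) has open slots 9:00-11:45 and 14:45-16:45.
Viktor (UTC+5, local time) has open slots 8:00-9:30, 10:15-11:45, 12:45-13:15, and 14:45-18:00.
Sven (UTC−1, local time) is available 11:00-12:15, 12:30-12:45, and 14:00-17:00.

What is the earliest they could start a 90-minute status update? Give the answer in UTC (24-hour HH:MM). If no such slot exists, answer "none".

Lars → UTC: 11:15–11:30, 12:00–14:00, 16:15–20:30.
Hiro → UTC: 11:00–17:00, 17:30–18:45, 20:00–22:30.
Mina → UTC: 06:00–08:45, 11:45–13:45.
Viktor → UTC: 03:00–04:30, 05:15–06:45, 07:45–08:15, 09:45–13:00.
Sven → UTC: 12:00–13:15, 13:30–13:45, 15:00–18:00.
Lars ∩ Hiro: 11:15–11:30, 12:00–14:00, 16:15–17:00, 17:30–18:45, 20:00–20:30.
Lars ∩ Hiro ∩ Mina: 12:00–13:45.
Lars ∩ Hiro ∩ Mina ∩ Viktor: 12:00–13:00.
Lars ∩ Hiro ∩ Mina ∩ Viktor ∩ Sven: 12:00–13:00.
Windows ≥ 90 min: (none).

none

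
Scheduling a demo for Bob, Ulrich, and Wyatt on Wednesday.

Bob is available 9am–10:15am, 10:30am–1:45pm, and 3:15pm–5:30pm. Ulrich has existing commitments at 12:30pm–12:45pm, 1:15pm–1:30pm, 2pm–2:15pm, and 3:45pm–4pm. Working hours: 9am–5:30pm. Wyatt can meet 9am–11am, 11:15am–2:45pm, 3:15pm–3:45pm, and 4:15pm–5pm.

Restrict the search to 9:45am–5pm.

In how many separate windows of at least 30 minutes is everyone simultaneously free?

6

Ulrich free within 09:00–17:30: 09:00–12:30, 12:45–13:15, 13:30–14:00, 14:15–15:45, 16:00–17:30.
Bob ∩ Ulrich: 09:00–10:15, 10:30–12:30, 12:45–13:15, 13:30–13:45, 15:15–15:45, 16:00–17:30.
Bob ∩ Ulrich ∩ Wyatt: 09:00–10:15, 10:30–11:00, 11:15–12:30, 12:45–13:15, 13:30–13:45, 15:15–15:45, 16:15–17:00.
Restricted to 09:45–17:00: 09:45–10:15, 10:30–11:00, 11:15–12:30, 12:45–13:15, 13:30–13:45, 15:15–15:45, 16:15–17:00.
Windows ≥ 30 min: 09:45–10:15, 10:30–11:00, 11:15–12:30, 12:45–13:15, 15:15–15:45, 16:15–17:00.
That's 6 windows.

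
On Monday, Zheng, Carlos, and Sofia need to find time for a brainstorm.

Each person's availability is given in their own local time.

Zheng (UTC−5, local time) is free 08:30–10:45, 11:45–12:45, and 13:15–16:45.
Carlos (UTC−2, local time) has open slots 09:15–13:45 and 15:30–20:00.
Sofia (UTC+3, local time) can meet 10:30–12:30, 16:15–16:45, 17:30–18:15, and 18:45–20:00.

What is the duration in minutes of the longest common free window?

45 minutes

Zheng → UTC: 13:30–15:45, 16:45–17:45, 18:15–21:45.
Carlos → UTC: 11:15–15:45, 17:30–22:00.
Sofia → UTC: 07:30–09:30, 13:15–13:45, 14:30–15:15, 15:45–17:00.
Zheng ∩ Carlos: 13:30–15:45, 17:30–17:45, 18:15–21:45.
Zheng ∩ Carlos ∩ Sofia: 13:30–13:45, 14:30–15:15.
Common window lengths: 15, 45 min; longest is 45.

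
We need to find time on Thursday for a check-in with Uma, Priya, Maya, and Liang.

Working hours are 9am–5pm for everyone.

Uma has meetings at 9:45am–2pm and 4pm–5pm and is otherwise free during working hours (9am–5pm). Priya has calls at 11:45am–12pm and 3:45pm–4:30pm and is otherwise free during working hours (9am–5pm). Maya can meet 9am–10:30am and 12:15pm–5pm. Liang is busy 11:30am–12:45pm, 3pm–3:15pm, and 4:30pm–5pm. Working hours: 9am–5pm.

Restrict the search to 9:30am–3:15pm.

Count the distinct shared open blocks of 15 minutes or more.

Uma free within 09:00–17:00: 09:00–09:45, 14:00–16:00.
Priya free within 09:00–17:00: 09:00–11:45, 12:00–15:45, 16:30–17:00.
Liang free within 09:00–17:00: 09:00–11:30, 12:45–15:00, 15:15–16:30.
Uma ∩ Priya: 09:00–09:45, 14:00–15:45.
Uma ∩ Priya ∩ Maya: 09:00–09:45, 14:00–15:45.
Uma ∩ Priya ∩ Maya ∩ Liang: 09:00–09:45, 14:00–15:00, 15:15–15:45.
Restricted to 09:30–15:15: 09:30–09:45, 14:00–15:00.
Windows ≥ 15 min: 09:30–09:45, 14:00–15:00.
That's 2 windows.

2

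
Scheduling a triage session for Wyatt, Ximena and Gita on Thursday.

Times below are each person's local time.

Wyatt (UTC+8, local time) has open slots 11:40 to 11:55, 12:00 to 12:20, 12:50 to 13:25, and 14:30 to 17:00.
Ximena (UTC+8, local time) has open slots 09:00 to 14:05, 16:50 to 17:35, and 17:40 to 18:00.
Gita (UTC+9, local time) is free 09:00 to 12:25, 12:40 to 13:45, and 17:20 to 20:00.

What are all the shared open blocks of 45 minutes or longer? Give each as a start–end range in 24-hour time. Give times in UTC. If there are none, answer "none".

Wyatt → UTC: 03:40–03:55, 04:00–04:20, 04:50–05:25, 06:30–09:00.
Ximena → UTC: 01:00–06:05, 08:50–09:35, 09:40–10:00.
Gita → UTC: 00:00–03:25, 03:40–04:45, 08:20–11:00.
Wyatt ∩ Ximena: 03:40–03:55, 04:00–04:20, 04:50–05:25, 08:50–09:00.
Wyatt ∩ Ximena ∩ Gita: 03:40–03:55, 04:00–04:20, 08:50–09:00.
Windows ≥ 45 min: (none).

none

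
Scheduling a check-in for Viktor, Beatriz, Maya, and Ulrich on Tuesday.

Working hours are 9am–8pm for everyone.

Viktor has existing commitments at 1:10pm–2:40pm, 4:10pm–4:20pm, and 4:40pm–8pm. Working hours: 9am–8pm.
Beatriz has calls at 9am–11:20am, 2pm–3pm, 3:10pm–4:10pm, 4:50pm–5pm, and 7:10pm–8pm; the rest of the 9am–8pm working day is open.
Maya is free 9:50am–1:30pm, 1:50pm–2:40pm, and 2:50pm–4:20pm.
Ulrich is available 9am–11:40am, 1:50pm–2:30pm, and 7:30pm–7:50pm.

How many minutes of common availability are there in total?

20 minutes

Viktor free within 09:00–20:00: 09:00–13:10, 14:40–16:10, 16:20–16:40.
Beatriz free within 09:00–20:00: 11:20–14:00, 15:00–15:10, 16:10–16:50, 17:00–19:10.
Viktor ∩ Beatriz: 11:20–13:10, 15:00–15:10, 16:20–16:40.
Viktor ∩ Beatriz ∩ Maya: 11:20–13:10, 15:00–15:10.
Viktor ∩ Beatriz ∩ Maya ∩ Ulrich: 11:20–11:40.
Total common minutes: 20.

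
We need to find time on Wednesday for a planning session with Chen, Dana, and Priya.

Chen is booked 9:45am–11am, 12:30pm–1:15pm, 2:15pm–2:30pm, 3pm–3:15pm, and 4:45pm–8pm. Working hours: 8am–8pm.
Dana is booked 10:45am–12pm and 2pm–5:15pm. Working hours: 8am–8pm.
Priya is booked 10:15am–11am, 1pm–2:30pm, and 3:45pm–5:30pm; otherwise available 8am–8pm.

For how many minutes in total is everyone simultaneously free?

135 minutes

Chen free within 08:00–20:00: 08:00–09:45, 11:00–12:30, 13:15–14:15, 14:30–15:00, 15:15–16:45.
Dana free within 08:00–20:00: 08:00–10:45, 12:00–14:00, 17:15–20:00.
Priya free within 08:00–20:00: 08:00–10:15, 11:00–13:00, 14:30–15:45, 17:30–20:00.
Chen ∩ Dana: 08:00–09:45, 12:00–12:30, 13:15–14:00.
Chen ∩ Dana ∩ Priya: 08:00–09:45, 12:00–12:30.
Total common minutes: 105 + 30 = 135.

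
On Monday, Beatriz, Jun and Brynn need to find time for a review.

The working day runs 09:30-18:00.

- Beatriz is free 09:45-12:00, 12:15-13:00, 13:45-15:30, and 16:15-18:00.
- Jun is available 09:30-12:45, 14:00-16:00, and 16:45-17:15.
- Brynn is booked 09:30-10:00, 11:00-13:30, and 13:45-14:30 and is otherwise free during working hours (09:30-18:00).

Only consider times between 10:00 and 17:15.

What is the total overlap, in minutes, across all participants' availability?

Brynn free within 09:30–18:00: 10:00–11:00, 13:30–13:45, 14:30–18:00.
Beatriz ∩ Jun: 09:45–12:00, 12:15–12:45, 14:00–15:30, 16:45–17:15.
Beatriz ∩ Jun ∩ Brynn: 10:00–11:00, 14:30–15:30, 16:45–17:15.
Restricted to 10:00–17:15: 10:00–11:00, 14:30–15:30, 16:45–17:15.
Total common minutes: 60 + 60 + 30 = 150.

150 minutes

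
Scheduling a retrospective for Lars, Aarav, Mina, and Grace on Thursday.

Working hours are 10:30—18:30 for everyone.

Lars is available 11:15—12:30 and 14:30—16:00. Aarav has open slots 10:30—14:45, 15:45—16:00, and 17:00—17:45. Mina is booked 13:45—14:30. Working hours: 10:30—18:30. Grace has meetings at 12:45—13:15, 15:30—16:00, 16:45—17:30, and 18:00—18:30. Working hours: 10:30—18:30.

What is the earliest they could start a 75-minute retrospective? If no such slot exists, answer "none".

11:15

Mina free within 10:30–18:30: 10:30–13:45, 14:30–18:30.
Grace free within 10:30–18:30: 10:30–12:45, 13:15–15:30, 16:00–16:45, 17:30–18:00.
Lars ∩ Aarav: 11:15–12:30, 14:30–14:45, 15:45–16:00.
Lars ∩ Aarav ∩ Mina: 11:15–12:30, 14:30–14:45, 15:45–16:00.
Lars ∩ Aarav ∩ Mina ∩ Grace: 11:15–12:30, 14:30–14:45.
Windows ≥ 75 min: 11:15–12:30.
Earliest such window starts at 11:15.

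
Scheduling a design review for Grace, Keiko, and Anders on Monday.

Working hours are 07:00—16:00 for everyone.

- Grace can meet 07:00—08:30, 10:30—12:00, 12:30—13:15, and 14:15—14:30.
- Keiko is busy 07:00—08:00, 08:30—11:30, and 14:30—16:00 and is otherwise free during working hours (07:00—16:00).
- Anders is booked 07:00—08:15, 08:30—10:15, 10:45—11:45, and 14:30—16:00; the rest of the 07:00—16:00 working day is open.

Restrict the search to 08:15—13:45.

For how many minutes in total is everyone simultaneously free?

75 minutes

Keiko free within 07:00–16:00: 08:00–08:30, 11:30–14:30.
Anders free within 07:00–16:00: 08:15–08:30, 10:15–10:45, 11:45–14:30.
Grace ∩ Keiko: 08:00–08:30, 11:30–12:00, 12:30–13:15, 14:15–14:30.
Grace ∩ Keiko ∩ Anders: 08:15–08:30, 11:45–12:00, 12:30–13:15, 14:15–14:30.
Restricted to 08:15–13:45: 08:15–08:30, 11:45–12:00, 12:30–13:15.
Total common minutes: 15 + 15 + 45 = 75.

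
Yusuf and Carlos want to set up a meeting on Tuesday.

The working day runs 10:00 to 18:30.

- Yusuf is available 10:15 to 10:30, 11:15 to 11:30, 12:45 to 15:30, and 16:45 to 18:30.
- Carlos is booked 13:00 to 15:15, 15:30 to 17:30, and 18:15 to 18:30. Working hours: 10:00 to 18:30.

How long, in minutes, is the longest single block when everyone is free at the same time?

45 minutes

Carlos free within 10:00–18:30: 10:00–13:00, 15:15–15:30, 17:30–18:15.
Yusuf ∩ Carlos: 10:15–10:30, 11:15–11:30, 12:45–13:00, 15:15–15:30, 17:30–18:15.
Common window lengths: 15, 15, 15, 15, 45 min; longest is 45.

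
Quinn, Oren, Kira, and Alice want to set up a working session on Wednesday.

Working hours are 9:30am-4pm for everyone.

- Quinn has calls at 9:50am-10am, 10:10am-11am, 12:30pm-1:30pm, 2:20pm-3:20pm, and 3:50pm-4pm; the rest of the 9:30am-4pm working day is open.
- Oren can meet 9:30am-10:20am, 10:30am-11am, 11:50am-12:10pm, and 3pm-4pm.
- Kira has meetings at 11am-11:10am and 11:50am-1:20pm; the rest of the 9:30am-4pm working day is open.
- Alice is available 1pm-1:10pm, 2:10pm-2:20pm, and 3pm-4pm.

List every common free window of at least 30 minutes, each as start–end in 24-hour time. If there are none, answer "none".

15:20–15:50

Quinn free within 09:30–16:00: 09:30–09:50, 10:00–10:10, 11:00–12:30, 13:30–14:20, 15:20–15:50.
Kira free within 09:30–16:00: 09:30–11:00, 11:10–11:50, 13:20–16:00.
Quinn ∩ Oren: 09:30–09:50, 10:00–10:10, 11:50–12:10, 15:20–15:50.
Quinn ∩ Oren ∩ Kira: 09:30–09:50, 10:00–10:10, 15:20–15:50.
Quinn ∩ Oren ∩ Kira ∩ Alice: 15:20–15:50.
Windows ≥ 30 min: 15:20–15:50.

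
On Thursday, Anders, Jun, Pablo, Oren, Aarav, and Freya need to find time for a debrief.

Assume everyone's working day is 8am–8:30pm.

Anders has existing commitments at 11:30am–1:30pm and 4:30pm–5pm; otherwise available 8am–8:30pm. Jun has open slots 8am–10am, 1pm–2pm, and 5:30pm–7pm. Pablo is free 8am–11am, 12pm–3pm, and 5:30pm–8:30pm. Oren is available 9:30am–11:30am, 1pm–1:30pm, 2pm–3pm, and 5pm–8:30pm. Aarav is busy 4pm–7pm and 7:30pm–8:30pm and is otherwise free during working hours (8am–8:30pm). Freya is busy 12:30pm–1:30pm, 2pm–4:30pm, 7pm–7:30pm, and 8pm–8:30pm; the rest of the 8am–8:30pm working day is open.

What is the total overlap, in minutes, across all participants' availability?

Anders free within 08:00–20:30: 08:00–11:30, 13:30–16:30, 17:00–20:30.
Aarav free within 08:00–20:30: 08:00–16:00, 19:00–19:30.
Freya free within 08:00–20:30: 08:00–12:30, 13:30–14:00, 16:30–19:00, 19:30–20:00.
Anders ∩ Jun: 08:00–10:00, 13:30–14:00, 17:30–19:00.
Anders ∩ Jun ∩ Pablo: 08:00–10:00, 13:30–14:00, 17:30–19:00.
Anders ∩ Jun ∩ Pablo ∩ Oren: 09:30–10:00, 17:30–19:00.
Anders ∩ Jun ∩ Pablo ∩ Oren ∩ Aarav: 09:30–10:00.
Anders ∩ Jun ∩ Pablo ∩ Oren ∩ Aarav ∩ Freya: 09:30–10:00.
Total common minutes: 30.

30 minutes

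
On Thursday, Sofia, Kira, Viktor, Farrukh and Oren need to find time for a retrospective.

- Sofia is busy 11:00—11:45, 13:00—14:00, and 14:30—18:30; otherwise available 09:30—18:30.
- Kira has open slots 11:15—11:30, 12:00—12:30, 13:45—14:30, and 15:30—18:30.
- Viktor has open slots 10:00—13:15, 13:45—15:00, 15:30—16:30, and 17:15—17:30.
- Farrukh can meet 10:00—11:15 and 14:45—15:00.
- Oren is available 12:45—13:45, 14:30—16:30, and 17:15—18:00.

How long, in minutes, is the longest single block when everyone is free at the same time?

Sofia free within 09:30–18:30: 09:30–11:00, 11:45–13:00, 14:00–14:30.
Sofia ∩ Kira: 12:00–12:30, 14:00–14:30.
Sofia ∩ Kira ∩ Viktor: 12:00–12:30, 14:00–14:30.
Sofia ∩ Kira ∩ Viktor ∩ Farrukh: (none).
Sofia ∩ Kira ∩ Viktor ∩ Farrukh ∩ Oren: (none).
No common window.

0 minutes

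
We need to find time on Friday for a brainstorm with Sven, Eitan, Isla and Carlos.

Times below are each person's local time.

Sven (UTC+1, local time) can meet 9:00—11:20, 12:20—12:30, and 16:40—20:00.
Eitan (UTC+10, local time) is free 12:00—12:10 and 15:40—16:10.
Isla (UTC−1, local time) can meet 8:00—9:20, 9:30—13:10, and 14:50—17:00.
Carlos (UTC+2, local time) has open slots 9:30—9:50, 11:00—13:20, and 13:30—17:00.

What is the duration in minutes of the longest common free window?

Sven → UTC: 08:00–10:20, 11:20–11:30, 15:40–19:00.
Eitan → UTC: 02:00–02:10, 05:40–06:10.
Isla → UTC: 09:00–10:20, 10:30–14:10, 15:50–18:00.
Carlos → UTC: 07:30–07:50, 09:00–11:20, 11:30–15:00.
Sven ∩ Eitan: (none).
Sven ∩ Eitan ∩ Isla: (none).
Sven ∩ Eitan ∩ Isla ∩ Carlos: (none).
No common window.

0 minutes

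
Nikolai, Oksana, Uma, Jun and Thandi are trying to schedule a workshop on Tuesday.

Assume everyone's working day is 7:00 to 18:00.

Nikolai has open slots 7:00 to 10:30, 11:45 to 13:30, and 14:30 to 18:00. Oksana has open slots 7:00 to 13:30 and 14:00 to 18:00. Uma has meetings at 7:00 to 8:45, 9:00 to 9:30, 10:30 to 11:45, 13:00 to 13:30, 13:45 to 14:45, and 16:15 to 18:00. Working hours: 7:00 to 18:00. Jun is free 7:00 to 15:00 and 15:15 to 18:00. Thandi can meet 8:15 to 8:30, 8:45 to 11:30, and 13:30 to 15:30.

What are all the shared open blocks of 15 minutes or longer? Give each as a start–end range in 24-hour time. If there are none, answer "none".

08:45–09:00, 09:30–10:30, 14:45–15:00, 15:15–15:30

Uma free within 07:00–18:00: 08:45–09:00, 09:30–10:30, 11:45–13:00, 13:30–13:45, 14:45–16:15.
Nikolai ∩ Oksana: 07:00–10:30, 11:45–13:30, 14:30–18:00.
Nikolai ∩ Oksana ∩ Uma: 08:45–09:00, 09:30–10:30, 11:45–13:00, 14:45–16:15.
Nikolai ∩ Oksana ∩ Uma ∩ Jun: 08:45–09:00, 09:30–10:30, 11:45–13:00, 14:45–15:00, 15:15–16:15.
Nikolai ∩ Oksana ∩ Uma ∩ Jun ∩ Thandi: 08:45–09:00, 09:30–10:30, 14:45–15:00, 15:15–15:30.
Windows ≥ 15 min: 08:45–09:00, 09:30–10:30, 14:45–15:00, 15:15–15:30.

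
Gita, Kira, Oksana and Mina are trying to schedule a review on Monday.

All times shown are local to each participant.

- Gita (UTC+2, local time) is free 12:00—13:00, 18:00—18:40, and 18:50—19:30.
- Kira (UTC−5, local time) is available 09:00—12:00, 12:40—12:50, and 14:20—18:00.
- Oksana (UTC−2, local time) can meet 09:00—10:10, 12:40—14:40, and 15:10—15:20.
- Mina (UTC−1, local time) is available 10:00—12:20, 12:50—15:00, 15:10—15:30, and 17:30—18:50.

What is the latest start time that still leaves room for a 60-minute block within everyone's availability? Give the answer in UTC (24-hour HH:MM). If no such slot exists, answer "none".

Gita → UTC: 10:00–11:00, 16:00–16:40, 16:50–17:30.
Kira → UTC: 14:00–17:00, 17:40–17:50, 19:20–23:00.
Oksana → UTC: 11:00–12:10, 14:40–16:40, 17:10–17:20.
Mina → UTC: 11:00–13:20, 13:50–16:00, 16:10–16:30, 18:30–19:50.
Gita ∩ Kira: 16:00–16:40, 16:50–17:00.
Gita ∩ Kira ∩ Oksana: 16:00–16:40.
Gita ∩ Kira ∩ Oksana ∩ Mina: 16:10–16:30.
Windows ≥ 60 min: (none).

none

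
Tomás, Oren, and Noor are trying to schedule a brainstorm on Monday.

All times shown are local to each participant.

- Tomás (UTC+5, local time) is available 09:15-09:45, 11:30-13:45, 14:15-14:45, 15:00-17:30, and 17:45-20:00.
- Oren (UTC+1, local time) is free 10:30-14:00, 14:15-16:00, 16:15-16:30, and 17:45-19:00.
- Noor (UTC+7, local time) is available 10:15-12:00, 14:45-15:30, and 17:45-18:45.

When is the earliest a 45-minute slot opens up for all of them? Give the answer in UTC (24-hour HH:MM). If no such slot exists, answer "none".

10:45

Tomás → UTC: 04:15–04:45, 06:30–08:45, 09:15–09:45, 10:00–12:30, 12:45–15:00.
Oren → UTC: 09:30–13:00, 13:15–15:00, 15:15–15:30, 16:45–18:00.
Noor → UTC: 03:15–05:00, 07:45–08:30, 10:45–11:45.
Tomás ∩ Oren: 09:30–09:45, 10:00–12:30, 12:45–13:00, 13:15–15:00.
Tomás ∩ Oren ∩ Noor: 10:45–11:45.
Windows ≥ 45 min: 10:45–11:45.
Earliest such window starts at 10:45.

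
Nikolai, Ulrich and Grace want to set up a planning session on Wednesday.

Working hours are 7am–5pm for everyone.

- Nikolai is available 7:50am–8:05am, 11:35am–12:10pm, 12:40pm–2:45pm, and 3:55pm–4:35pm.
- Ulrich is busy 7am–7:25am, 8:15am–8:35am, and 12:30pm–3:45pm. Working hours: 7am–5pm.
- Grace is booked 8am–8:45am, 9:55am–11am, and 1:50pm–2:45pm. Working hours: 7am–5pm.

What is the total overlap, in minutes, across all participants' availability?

Ulrich free within 07:00–17:00: 07:25–08:15, 08:35–12:30, 15:45–17:00.
Grace free within 07:00–17:00: 07:00–08:00, 08:45–09:55, 11:00–13:50, 14:45–17:00.
Nikolai ∩ Ulrich: 07:50–08:05, 11:35–12:10, 15:55–16:35.
Nikolai ∩ Ulrich ∩ Grace: 07:50–08:00, 11:35–12:10, 15:55–16:35.
Total common minutes: 10 + 35 + 40 = 85.

85 minutes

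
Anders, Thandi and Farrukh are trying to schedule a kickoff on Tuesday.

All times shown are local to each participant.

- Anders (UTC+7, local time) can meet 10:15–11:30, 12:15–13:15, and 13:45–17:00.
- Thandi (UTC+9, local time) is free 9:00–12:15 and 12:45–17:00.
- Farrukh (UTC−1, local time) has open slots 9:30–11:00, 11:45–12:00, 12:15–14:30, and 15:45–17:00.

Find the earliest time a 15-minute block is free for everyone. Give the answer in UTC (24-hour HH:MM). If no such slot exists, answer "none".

none

Anders → UTC: 03:15–04:30, 05:15–06:15, 06:45–10:00.
Thandi → UTC: 00:00–03:15, 03:45–08:00.
Farrukh → UTC: 10:30–12:00, 12:45–13:00, 13:15–15:30, 16:45–18:00.
Anders ∩ Thandi: 03:45–04:30, 05:15–06:15, 06:45–08:00.
Anders ∩ Thandi ∩ Farrukh: (none).
Windows ≥ 15 min: (none).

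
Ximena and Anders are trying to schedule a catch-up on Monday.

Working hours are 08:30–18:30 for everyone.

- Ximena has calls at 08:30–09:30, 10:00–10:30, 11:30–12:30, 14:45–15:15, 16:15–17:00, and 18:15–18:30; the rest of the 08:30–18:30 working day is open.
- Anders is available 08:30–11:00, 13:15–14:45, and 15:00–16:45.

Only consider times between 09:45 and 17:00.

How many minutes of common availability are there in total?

Ximena free within 08:30–18:30: 09:30–10:00, 10:30–11:30, 12:30–14:45, 15:15–16:15, 17:00–18:15.
Ximena ∩ Anders: 09:30–10:00, 10:30–11:00, 13:15–14:45, 15:15–16:15.
Restricted to 09:45–17:00: 09:45–10:00, 10:30–11:00, 13:15–14:45, 15:15–16:15.
Total common minutes: 15 + 30 + 90 + 60 = 195.

195 minutes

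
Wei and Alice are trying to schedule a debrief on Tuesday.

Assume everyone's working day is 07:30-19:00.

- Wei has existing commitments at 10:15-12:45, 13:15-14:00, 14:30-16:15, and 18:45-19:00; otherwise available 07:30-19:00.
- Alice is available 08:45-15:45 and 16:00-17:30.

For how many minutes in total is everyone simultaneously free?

Wei free within 07:30–19:00: 07:30–10:15, 12:45–13:15, 14:00–14:30, 16:15–18:45.
Wei ∩ Alice: 08:45–10:15, 12:45–13:15, 14:00–14:30, 16:15–17:30.
Total common minutes: 90 + 30 + 30 + 75 = 225.

225 minutes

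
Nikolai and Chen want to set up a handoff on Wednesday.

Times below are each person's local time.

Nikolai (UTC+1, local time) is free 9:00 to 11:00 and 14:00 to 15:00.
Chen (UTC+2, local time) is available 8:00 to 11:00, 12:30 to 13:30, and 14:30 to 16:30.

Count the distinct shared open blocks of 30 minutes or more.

Nikolai → UTC: 08:00–10:00, 13:00–14:00.
Chen → UTC: 06:00–09:00, 10:30–11:30, 12:30–14:30.
Nikolai ∩ Chen: 08:00–09:00, 13:00–14:00.
Windows ≥ 30 min: 08:00–09:00, 13:00–14:00.
That's 2 windows.

2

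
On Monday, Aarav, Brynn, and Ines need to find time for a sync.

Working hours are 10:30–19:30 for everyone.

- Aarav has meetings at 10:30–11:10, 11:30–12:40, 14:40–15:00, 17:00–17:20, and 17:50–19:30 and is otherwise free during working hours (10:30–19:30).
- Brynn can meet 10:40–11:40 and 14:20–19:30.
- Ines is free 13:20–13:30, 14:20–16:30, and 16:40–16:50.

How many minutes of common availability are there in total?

120 minutes

Aarav free within 10:30–19:30: 11:10–11:30, 12:40–14:40, 15:00–17:00, 17:20–17:50.
Aarav ∩ Brynn: 11:10–11:30, 14:20–14:40, 15:00–17:00, 17:20–17:50.
Aarav ∩ Brynn ∩ Ines: 14:20–14:40, 15:00–16:30, 16:40–16:50.
Total common minutes: 20 + 90 + 10 = 120.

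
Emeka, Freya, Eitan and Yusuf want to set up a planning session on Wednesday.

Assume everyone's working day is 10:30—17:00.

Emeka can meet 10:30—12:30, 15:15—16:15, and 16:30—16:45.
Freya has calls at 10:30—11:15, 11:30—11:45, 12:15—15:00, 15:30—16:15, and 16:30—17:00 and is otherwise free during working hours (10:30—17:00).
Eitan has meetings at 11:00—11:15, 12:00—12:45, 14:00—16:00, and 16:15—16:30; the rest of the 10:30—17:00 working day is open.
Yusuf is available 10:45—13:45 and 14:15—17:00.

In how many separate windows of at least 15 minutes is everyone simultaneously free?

2

Freya free within 10:30–17:00: 11:15–11:30, 11:45–12:15, 15:00–15:30, 16:15–16:30.
Eitan free within 10:30–17:00: 10:30–11:00, 11:15–12:00, 12:45–14:00, 16:00–16:15, 16:30–17:00.
Emeka ∩ Freya: 11:15–11:30, 11:45–12:15, 15:15–15:30.
Emeka ∩ Freya ∩ Eitan: 11:15–11:30, 11:45–12:00.
Emeka ∩ Freya ∩ Eitan ∩ Yusuf: 11:15–11:30, 11:45–12:00.
Windows ≥ 15 min: 11:15–11:30, 11:45–12:00.
That's 2 windows.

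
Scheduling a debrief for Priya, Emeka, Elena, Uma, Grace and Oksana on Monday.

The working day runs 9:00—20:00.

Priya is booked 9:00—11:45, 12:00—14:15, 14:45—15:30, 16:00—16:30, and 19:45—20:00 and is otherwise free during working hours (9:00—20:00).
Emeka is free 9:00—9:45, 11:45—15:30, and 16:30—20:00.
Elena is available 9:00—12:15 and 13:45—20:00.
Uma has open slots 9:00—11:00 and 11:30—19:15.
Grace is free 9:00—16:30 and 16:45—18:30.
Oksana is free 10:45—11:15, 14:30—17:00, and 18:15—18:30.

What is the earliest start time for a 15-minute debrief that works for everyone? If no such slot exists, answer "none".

14:30

Priya free within 09:00–20:00: 11:45–12:00, 14:15–14:45, 15:30–16:00, 16:30–19:45.
Priya ∩ Emeka: 11:45–12:00, 14:15–14:45, 16:30–19:45.
Priya ∩ Emeka ∩ Elena: 11:45–12:00, 14:15–14:45, 16:30–19:45.
Priya ∩ Emeka ∩ Elena ∩ Uma: 11:45–12:00, 14:15–14:45, 16:30–19:15.
Priya ∩ Emeka ∩ Elena ∩ Uma ∩ Grace: 11:45–12:00, 14:15–14:45, 16:45–18:30.
Priya ∩ Emeka ∩ Elena ∩ Uma ∩ Grace ∩ Oksana: 14:30–14:45, 16:45–17:00, 18:15–18:30.
Windows ≥ 15 min: 14:30–14:45, 16:45–17:00, 18:15–18:30.
Earliest such window starts at 14:30.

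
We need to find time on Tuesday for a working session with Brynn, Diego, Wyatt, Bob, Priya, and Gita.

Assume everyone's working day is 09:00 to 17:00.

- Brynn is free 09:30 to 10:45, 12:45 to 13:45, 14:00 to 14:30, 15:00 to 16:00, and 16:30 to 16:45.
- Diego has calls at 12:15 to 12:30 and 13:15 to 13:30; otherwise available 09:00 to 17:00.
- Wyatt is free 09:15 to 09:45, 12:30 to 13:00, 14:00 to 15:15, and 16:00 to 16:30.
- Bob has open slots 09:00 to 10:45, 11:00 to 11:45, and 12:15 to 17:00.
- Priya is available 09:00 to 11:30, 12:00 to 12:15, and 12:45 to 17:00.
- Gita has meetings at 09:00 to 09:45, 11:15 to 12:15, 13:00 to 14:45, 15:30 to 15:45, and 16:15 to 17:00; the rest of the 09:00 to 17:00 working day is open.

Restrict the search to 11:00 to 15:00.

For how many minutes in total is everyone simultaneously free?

15 minutes

Diego free within 09:00–17:00: 09:00–12:15, 12:30–13:15, 13:30–17:00.
Gita free within 09:00–17:00: 09:45–11:15, 12:15–13:00, 14:45–15:30, 15:45–16:15.
Brynn ∩ Diego: 09:30–10:45, 12:45–13:15, 13:30–13:45, 14:00–14:30, 15:00–16:00, 16:30–16:45.
Brynn ∩ Diego ∩ Wyatt: 09:30–09:45, 12:45–13:00, 14:00–14:30, 15:00–15:15.
Brynn ∩ Diego ∩ Wyatt ∩ Bob: 09:30–09:45, 12:45–13:00, 14:00–14:30, 15:00–15:15.
Brynn ∩ Diego ∩ Wyatt ∩ Bob ∩ Priya: 09:30–09:45, 12:45–13:00, 14:00–14:30, 15:00–15:15.
Brynn ∩ Diego ∩ Wyatt ∩ Bob ∩ Priya ∩ Gita: 12:45–13:00, 15:00–15:15.
Restricted to 11:00–15:00: 12:45–13:00.
Total common minutes: 15.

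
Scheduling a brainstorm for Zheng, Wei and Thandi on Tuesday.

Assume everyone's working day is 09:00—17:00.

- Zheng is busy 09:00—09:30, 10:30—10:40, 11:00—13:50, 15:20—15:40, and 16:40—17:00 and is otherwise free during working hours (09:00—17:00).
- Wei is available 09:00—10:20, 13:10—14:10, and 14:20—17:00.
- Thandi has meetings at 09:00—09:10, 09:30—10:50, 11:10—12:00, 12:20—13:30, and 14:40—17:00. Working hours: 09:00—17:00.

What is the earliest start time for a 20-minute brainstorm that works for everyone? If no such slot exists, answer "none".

Zheng free within 09:00–17:00: 09:30–10:30, 10:40–11:00, 13:50–15:20, 15:40–16:40.
Thandi free within 09:00–17:00: 09:10–09:30, 10:50–11:10, 12:00–12:20, 13:30–14:40.
Zheng ∩ Wei: 09:30–10:20, 13:50–14:10, 14:20–15:20, 15:40–16:40.
Zheng ∩ Wei ∩ Thandi: 13:50–14:10, 14:20–14:40.
Windows ≥ 20 min: 13:50–14:10, 14:20–14:40.
Earliest such window starts at 13:50.

13:50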